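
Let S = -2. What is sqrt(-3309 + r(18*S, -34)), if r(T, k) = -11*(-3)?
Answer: 6*I*sqrt(91) ≈ 57.236*I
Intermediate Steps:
r(T, k) = 33
sqrt(-3309 + r(18*S, -34)) = sqrt(-3309 + 33) = sqrt(-3276) = 6*I*sqrt(91)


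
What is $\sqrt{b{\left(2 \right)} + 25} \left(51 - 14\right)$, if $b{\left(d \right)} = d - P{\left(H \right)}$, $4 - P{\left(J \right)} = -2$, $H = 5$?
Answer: $37 \sqrt{21} \approx 169.56$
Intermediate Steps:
$P{\left(J \right)} = 6$ ($P{\left(J \right)} = 4 - -2 = 4 + 2 = 6$)
$b{\left(d \right)} = -6 + d$ ($b{\left(d \right)} = d - 6 = -6 + d$)
$\sqrt{b{\left(2 \right)} + 25} \left(51 - 14\right) = \sqrt{\left(-6 + 2\right) + 25} \left(51 - 14\right) = \sqrt{-4 + 25} \cdot 37 = \sqrt{21} \cdot 37 = 37 \sqrt{21}$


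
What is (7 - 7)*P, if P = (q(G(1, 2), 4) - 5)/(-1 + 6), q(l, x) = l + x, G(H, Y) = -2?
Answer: 0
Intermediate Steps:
P = -⅗ (P = ((-2 + 4) - 5)/(-1 + 6) = (2 - 5)/5 = -3*⅕ = -⅗ ≈ -0.60000)
(7 - 7)*P = (7 - 7)*(-⅗) = 0*(-⅗) = 0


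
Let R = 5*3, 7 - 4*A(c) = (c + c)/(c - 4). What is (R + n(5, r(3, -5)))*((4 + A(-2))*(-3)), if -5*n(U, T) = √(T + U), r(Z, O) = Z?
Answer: -1005/4 + 67*√2/10 ≈ -241.77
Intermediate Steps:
A(c) = 7/4 - c/(2*(-4 + c)) (A(c) = 7/4 - (c + c)/(4*(c - 4)) = 7/4 - 2*c/(4*(-4 + c)) = 7/4 - c/(2*(-4 + c)))
n(U, T) = -√(T + U)/5
R = 15
(R + n(5, r(3, -5)))*((4 + A(-2))*(-3)) = (15 - √(3 + 5)/5)*((4 + (-28 + 5*(-2))/(4*(-4 - 2)))*(-3)) = (15 - 2*√2/5)*((4 + (¼)*(-28 - 10)/(-6))*(-3)) = (15 - 2*√2/5)*((4 + (¼)*(-⅙)*(-38))*(-3)) = (15 - 2*√2/5)*((4 + 19/12)*(-3)) = (15 - 2*√2/5)*((67/12)*(-3)) = (15 - 2*√2/5)*(-67/4) = -1005/4 + 67*√2/10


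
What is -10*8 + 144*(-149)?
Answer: -21536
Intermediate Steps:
-10*8 + 144*(-149) = -80 - 21456 = -21536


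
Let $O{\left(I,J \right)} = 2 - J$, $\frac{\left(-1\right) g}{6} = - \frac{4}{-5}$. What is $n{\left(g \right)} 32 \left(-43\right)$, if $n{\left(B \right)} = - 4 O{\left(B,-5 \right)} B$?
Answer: $- \frac{924672}{5} \approx -1.8493 \cdot 10^{5}$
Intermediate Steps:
$g = - \frac{24}{5}$ ($g = - 6 \left(- \frac{4}{-5}\right) = - 6 \left(\left(-4\right) \left(- \frac{1}{5}\right)\right) = \left(-6\right) \frac{4}{5} = - \frac{24}{5} \approx -4.8$)
$n{\left(B \right)} = - 28 B$ ($n{\left(B \right)} = - 4 \left(2 - -5\right) B = - 4 \left(2 + 5\right) B = \left(-4\right) 7 B = - 28 B$)
$n{\left(g \right)} 32 \left(-43\right) = \left(-28\right) \left(- \frac{24}{5}\right) 32 \left(-43\right) = \frac{672}{5} \cdot 32 \left(-43\right) = \frac{21504}{5} \left(-43\right) = - \frac{924672}{5}$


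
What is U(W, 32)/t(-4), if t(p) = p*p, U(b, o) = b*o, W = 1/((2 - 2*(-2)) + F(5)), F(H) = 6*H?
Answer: 1/18 ≈ 0.055556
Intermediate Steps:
W = 1/36 (W = 1/((2 - 2*(-2)) + 6*5) = 1/((2 + 4) + 30) = 1/(6 + 30) = 1/36 ≈ 0.027778)
t(p) = p²
U(W, 32)/t(-4) = ((1/36)*32)/((-4)²) = (8/9)/16 = (8/9)*(1/16) = 1/18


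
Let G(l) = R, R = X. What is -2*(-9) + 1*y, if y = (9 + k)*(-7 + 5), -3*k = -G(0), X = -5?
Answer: 10/3 ≈ 3.3333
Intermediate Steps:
R = -5
G(l) = -5
k = -5/3 (k = -(-1)*(-5)/3 = -1/3*5 = -5/3 ≈ -1.6667)
y = -44/3 (y = (9 - 5/3)*(-7 + 5) = (22/3)*(-2) = -44/3 ≈ -14.667)
-2*(-9) + 1*y = -2*(-9) + 1*(-44/3) = 18 - 44/3 = 10/3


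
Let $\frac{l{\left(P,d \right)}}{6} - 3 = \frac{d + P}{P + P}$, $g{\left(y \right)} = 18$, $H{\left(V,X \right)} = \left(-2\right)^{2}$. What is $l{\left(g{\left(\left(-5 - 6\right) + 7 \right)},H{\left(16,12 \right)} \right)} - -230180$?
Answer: $\frac{690605}{3} \approx 2.302 \cdot 10^{5}$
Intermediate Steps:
$H{\left(V,X \right)} = 4$
$l{\left(P,d \right)} = 18 + \frac{3 \left(P + d\right)}{P}$ ($l{\left(P,d \right)} = 18 + 6 \frac{d + P}{P + P} = 18 + 6 \frac{P + d}{2 P} = 18 + \frac{3 \left(P + d\right)}{P}$)
$l{\left(g{\left(\left(-5 - 6\right) + 7 \right)},H{\left(16,12 \right)} \right)} - -230180 = \left(21 + 3 \cdot 4 \cdot \frac{1}{18}\right) - -230180 = \left(21 + 3 \cdot 4 \cdot \frac{1}{18}\right) + 230180 = \left(21 + \frac{2}{3}\right) + 230180 = \frac{65}{3} + 230180 = \frac{690605}{3}$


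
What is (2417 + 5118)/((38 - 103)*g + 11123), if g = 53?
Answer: 685/698 ≈ 0.98138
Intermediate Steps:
(2417 + 5118)/((38 - 103)*g + 11123) = (2417 + 5118)/((38 - 103)*53 + 11123) = 7535/(-65*53 + 11123) = 7535/(-3445 + 11123) = 7535/7678 = 7535*(1/7678) = 685/698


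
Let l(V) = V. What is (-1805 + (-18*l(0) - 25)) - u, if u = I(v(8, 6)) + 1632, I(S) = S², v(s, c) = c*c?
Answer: -4758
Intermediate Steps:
v(s, c) = c²
u = 2928 (u = (6²)² + 1632 = 36² + 1632 = 1296 + 1632 = 2928)
(-1805 + (-18*l(0) - 25)) - u = (-1805 + (-18*0 - 25)) - 1*2928 = (-1805 + (0 - 25)) - 2928 = (-1805 - 25) - 2928 = -1830 - 2928 = -4758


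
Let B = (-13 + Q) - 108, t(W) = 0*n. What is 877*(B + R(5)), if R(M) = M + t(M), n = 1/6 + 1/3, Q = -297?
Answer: -362201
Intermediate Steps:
n = 1/2 (n = 1*(1/6) + 1*(1/3) = 1/6 + 1/3 = 1/2 ≈ 0.50000)
t(W) = 0 (t(W) = 0*(1/2) = 0)
B = -418 (B = (-13 - 297) - 108 = -310 - 108 = -418)
R(M) = M (R(M) = M + 0 = M)
877*(B + R(5)) = 877*(-418 + 5) = 877*(-413) = -362201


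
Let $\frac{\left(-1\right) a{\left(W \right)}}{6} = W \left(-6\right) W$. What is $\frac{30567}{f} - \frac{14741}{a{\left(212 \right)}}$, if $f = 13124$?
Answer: $\frac{12315864011}{5308605504} \approx 2.32$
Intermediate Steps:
$a{\left(W \right)} = 36 W^{2}$ ($a{\left(W \right)} = - 6 W \left(-6\right) W = - 6 - 6 W W = - 6 \left(- 6 W^{2}\right) = 36 W^{2}$)
$\frac{30567}{f} - \frac{14741}{a{\left(212 \right)}} = \frac{30567}{13124} - \frac{14741}{36 \cdot 212^{2}} = 30567 \cdot \frac{1}{13124} - \frac{14741}{36 \cdot 44944} = \frac{30567}{13124} - \frac{14741}{1617984} = \frac{12315864011}{5308605504}$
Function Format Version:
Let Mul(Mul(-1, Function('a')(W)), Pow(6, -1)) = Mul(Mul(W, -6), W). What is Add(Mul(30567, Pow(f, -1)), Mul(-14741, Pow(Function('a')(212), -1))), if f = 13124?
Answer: Rational(12315864011, 5308605504) ≈ 2.3200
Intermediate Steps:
Function('a')(W) = Mul(36, Pow(W, 2)) (Function('a')(W) = Mul(-6, Mul(Mul(W, -6), W)) = Mul(-6, Mul(Mul(-6, W), W)) = Mul(-6, Mul(-6, Pow(W, 2))) = Mul(36, Pow(W, 2)))
Add(Mul(30567, Pow(f, -1)), Mul(-14741, Pow(Function('a')(212), -1))) = Add(Mul(30567, Pow(13124, -1)), Mul(-14741, Pow(Mul(36, Pow(212, 2)), -1))) = Add(Mul(30567, Rational(1, 13124)), Mul(-14741, Pow(Mul(36, 44944), -1))) = Add(Rational(30567, 13124), Mul(-14741, Pow(1617984, -1))) = Add(Rational(30567, 13124), Mul(-14741, Rational(1, 1617984))) = Add(Rational(30567, 13124), Rational(-14741, 1617984)) = Rational(12315864011, 5308605504)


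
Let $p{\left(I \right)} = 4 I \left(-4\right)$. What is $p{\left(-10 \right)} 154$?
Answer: $24640$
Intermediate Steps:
$p{\left(I \right)} = - 16 I$
$p{\left(-10 \right)} 154 = \left(-16\right) \left(-10\right) 154 = 160 \cdot 154 = 24640$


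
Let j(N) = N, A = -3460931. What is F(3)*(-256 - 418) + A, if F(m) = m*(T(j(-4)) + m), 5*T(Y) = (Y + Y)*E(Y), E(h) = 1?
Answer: -17318809/5 ≈ -3.4638e+6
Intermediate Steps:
T(Y) = 2*Y/5 (T(Y) = ((Y + Y)*1)/5 = ((2*Y)*1)/5 = (2*Y)/5 = 2*Y/5)
F(m) = m*(-8/5 + m) (F(m) = m*((2/5)*(-4) + m) = m*(-8/5 + m))
F(3)*(-256 - 418) + A = ((1/5)*3*(-8 + 5*3))*(-256 - 418) - 3460931 = ((1/5)*3*(-8 + 15))*(-674) - 3460931 = ((1/5)*3*7)*(-674) - 3460931 = (21/5)*(-674) - 3460931 = -14154/5 - 3460931 = -17318809/5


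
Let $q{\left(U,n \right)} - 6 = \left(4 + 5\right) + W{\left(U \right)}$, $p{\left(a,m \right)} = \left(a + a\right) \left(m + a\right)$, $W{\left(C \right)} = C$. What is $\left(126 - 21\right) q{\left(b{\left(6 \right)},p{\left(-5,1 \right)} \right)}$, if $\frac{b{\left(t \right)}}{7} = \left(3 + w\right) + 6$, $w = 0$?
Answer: $8190$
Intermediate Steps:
$b{\left(t \right)} = 63$ ($b{\left(t \right)} = 7 \left(\left(3 + 0\right) + 6\right) = 7 \left(3 + 6\right) = 7 \cdot 9 = 63$)
$p{\left(a,m \right)} = 2 a \left(a + m\right)$
$q{\left(U,n \right)} = 15 + U$ ($q{\left(U,n \right)} = 6 + \left(\left(4 + 5\right) + U\right) = 6 + \left(9 + U\right) = 15 + U$)
$\left(126 - 21\right) q{\left(b{\left(6 \right)},p{\left(-5,1 \right)} \right)} = \left(126 - 21\right) \left(15 + 63\right) = 105 \cdot 78 = 8190$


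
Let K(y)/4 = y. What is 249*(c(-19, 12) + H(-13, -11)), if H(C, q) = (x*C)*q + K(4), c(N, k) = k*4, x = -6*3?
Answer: -624990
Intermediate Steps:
x = -18
K(y) = 4*y
c(N, k) = 4*k
H(C, q) = 16 - 18*C*q (H(C, q) = (-18*C)*q + 4*4 = -18*C*q + 16 = 16 - 18*C*q)
249*(c(-19, 12) + H(-13, -11)) = 249*(4*12 + (16 - 18*(-13)*(-11))) = 249*(48 + (16 - 2574)) = 249*(48 - 2558) = 249*(-2510) = -624990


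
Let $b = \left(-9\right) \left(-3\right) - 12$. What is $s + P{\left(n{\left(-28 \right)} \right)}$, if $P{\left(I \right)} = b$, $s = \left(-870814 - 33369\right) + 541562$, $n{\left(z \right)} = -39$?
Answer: $-362606$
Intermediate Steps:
$s = -362621$ ($s = -904183 + 541562 = -362621$)
$b = 15$ ($b = 27 - 12 = 15$)
$P{\left(I \right)} = 15$
$s + P{\left(n{\left(-28 \right)} \right)} = -362621 + 15 = -362606$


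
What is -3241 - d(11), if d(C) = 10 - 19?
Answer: -3232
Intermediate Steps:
d(C) = -9
-3241 - d(11) = -3241 - 1*(-9) = -3241 + 9 = -3232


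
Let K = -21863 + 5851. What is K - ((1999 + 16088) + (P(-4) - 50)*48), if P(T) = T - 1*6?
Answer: -31219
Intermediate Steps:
P(T) = -6 + T (P(T) = T - 6 = -6 + T)
K = -16012
K - ((1999 + 16088) + (P(-4) - 50)*48) = -16012 - ((1999 + 16088) + ((-6 - 4) - 50)*48) = -16012 - (18087 + (-10 - 50)*48) = -16012 - (18087 - 60*48) = -16012 - (18087 - 2880) = -16012 - 1*15207 = -16012 - 15207 = -31219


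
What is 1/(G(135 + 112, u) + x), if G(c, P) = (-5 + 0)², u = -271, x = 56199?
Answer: 1/56224 ≈ 1.7786e-5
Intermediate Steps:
G(c, P) = 25 (G(c, P) = (-5)² = 25)
1/(G(135 + 112, u) + x) = 1/(25 + 56199) = 1/56224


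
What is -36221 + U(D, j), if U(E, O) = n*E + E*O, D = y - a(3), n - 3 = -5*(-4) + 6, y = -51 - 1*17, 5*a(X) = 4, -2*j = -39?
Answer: -197789/5 ≈ -39558.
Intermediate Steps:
j = 39/2 (j = -½*(-39) = 39/2 ≈ 19.500)
a(X) = ⅘ (a(X) = (⅕)*4 = ⅘)
y = -68 (y = -51 - 17 = -68)
n = 29 (n = 3 + (-5*(-4) + 6) = 3 + (20 + 6) = 3 + 26 = 29)
D = -344/5 (D = -68 - 1*⅘ = -68 - ⅘ = -344/5 ≈ -68.800)
U(E, O) = 29*E + E*O
-36221 + U(D, j) = -36221 - 344*(29 + 39/2)/5 = -36221 - 344/5*97/2 = -36221 - 16684/5 = -197789/5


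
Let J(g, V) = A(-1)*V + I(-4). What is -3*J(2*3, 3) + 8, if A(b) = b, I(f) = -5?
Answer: 32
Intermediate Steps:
J(g, V) = -5 - V (J(g, V) = -V - 5 = -5 - V)
-3*J(2*3, 3) + 8 = -3*(-5 - 1*3) + 8 = -3*(-5 - 3) + 8 = -3*(-8) + 8 = 24 + 8 = 32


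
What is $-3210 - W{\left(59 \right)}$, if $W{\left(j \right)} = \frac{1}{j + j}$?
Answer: $- \frac{378781}{118} \approx -3210.0$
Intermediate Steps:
$W{\left(j \right)} = \frac{1}{2 j}$
$-3210 - W{\left(59 \right)} = -3210 - \frac{1}{2 \cdot 59} = -3210 - \frac{1}{2} \cdot \frac{1}{59} = -3210 - \frac{1}{118} = - \frac{378781}{118}$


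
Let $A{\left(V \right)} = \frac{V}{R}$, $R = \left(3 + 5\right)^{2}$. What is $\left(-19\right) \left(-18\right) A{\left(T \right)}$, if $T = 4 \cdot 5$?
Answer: $\frac{855}{8} \approx 106.88$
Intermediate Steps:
$R = 64$ ($R = 8^{2} = 64$)
$T = 20$
$A{\left(V \right)} = \frac{V}{64}$
$\left(-19\right) \left(-18\right) A{\left(T \right)} = \left(-19\right) \left(-18\right) \frac{1}{64} \cdot 20 = 342 \cdot \frac{5}{16} = \frac{855}{8}$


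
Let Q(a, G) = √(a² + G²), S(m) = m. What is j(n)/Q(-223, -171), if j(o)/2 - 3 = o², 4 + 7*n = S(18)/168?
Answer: 127129*√78970/1516855760 ≈ 0.023552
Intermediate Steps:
Q(a, G) = √(G² + a²)
n = -109/196 (n = -4/7 + (18/168)/7 = -4/7 + (18*(1/168))/7 = -4/7 + (⅐)*(3/28) = -4/7 + 3/196 = -109/196 ≈ -0.55612)
j(o) = 6 + 2*o²
j(n)/Q(-223, -171) = (6 + 2*(-109/196)²)/(√((-171)² + (-223)²)) = (6 + 2*(11881/38416))/(√(29241 + 49729)) = (6 + 11881/19208)/(√78970) = 127129*(√78970/78970)/19208 = 127129*√78970/1516855760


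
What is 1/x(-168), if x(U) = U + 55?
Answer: -1/113 ≈ -0.0088496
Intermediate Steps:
x(U) = 55 + U
1/x(-168) = 1/(55 - 168) = 1/(-113) = -1/113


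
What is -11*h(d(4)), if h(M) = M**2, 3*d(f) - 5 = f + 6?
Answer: -275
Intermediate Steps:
d(f) = 11/3 + f/3 (d(f) = 5/3 + (f + 6)/3 = 5/3 + (6 + f)/3 = 5/3 + (2 + f/3) = 11/3 + f/3)
-11*h(d(4)) = -11*(11/3 + (1/3)*4)**2 = -11*(11/3 + 4/3)**2 = -11*5**2 = -11*25 = -275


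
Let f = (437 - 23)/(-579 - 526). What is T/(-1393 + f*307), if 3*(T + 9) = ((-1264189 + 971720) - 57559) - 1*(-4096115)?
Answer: -4139396300/4999089 ≈ -828.03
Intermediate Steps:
f = -414/1105 (f = 414/(-1105) = 414*(-1/1105) = -414/1105 ≈ -0.37466)
T = 3746060/3 (T = -9 + (((-1264189 + 971720) - 57559) - 1*(-4096115))/3 = -9 + ((-292469 - 57559) + 4096115)/3 = -9 + (-350028 + 4096115)/3 = -9 + (1/3)*3746087 = -9 + 3746087/3 = 3746060/3 ≈ 1.2487e+6)
T/(-1393 + f*307) = 3746060/(3*(-1393 - 414/1105*307)) = 3746060/(3*(-1393 - 127098/1105)) = 3746060/(3*(-1666363/1105)) = (3746060/3)*(-1105/1666363) = -4139396300/4999089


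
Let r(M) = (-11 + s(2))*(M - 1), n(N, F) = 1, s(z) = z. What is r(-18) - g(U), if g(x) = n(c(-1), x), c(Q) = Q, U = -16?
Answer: 170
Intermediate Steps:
r(M) = 9 - 9*M (r(M) = (-11 + 2)*(M - 1) = -9*(-1 + M) = 9 - 9*M)
g(x) = 1
r(-18) - g(U) = (9 - 9*(-18)) - 1*1 = (9 + 162) - 1 = 171 - 1 = 170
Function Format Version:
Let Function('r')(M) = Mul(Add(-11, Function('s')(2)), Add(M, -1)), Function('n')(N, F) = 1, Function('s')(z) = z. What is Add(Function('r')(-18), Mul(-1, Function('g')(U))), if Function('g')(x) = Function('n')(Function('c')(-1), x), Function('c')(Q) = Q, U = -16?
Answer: 170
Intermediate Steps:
Function('r')(M) = Add(9, Mul(-9, M)) (Function('r')(M) = Mul(Add(-11, 2), Add(M, -1)) = Mul(-9, Add(-1, M)) = Add(9, Mul(-9, M)))
Function('g')(x) = 1
Add(Function('r')(-18), Mul(-1, Function('g')(U))) = Add(Add(9, Mul(-9, -18)), Mul(-1, 1)) = Add(Add(9, 162), -1) = Add(171, -1) = 170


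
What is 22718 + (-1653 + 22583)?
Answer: 43648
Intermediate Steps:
22718 + (-1653 + 22583) = 22718 + 20930 = 43648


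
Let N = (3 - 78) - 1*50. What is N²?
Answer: 15625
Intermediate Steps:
N = -125 (N = -75 - 50 = -125)
N² = (-125)² = 15625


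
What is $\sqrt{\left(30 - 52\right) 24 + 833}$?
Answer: $\sqrt{305} \approx 17.464$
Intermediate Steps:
$\sqrt{\left(30 - 52\right) 24 + 833} = \sqrt{\left(-22\right) 24 + 833} = \sqrt{-528 + 833} = \sqrt{305}$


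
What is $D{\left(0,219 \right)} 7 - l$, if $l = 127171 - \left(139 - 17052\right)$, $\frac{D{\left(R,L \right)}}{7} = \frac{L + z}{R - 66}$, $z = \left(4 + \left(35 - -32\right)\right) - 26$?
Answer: $-144280$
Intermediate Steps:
$z = 45$ ($z = \left(4 + \left(35 + 32\right)\right) - 26 = \left(4 + 67\right) - 26 = 71 - 26 = 45$)
$D{\left(R,L \right)} = \frac{7 \left(45 + L\right)}{-66 + R}$ ($D{\left(R,L \right)} = 7 \frac{L + 45}{R - 66} = 7 \frac{45 + L}{-66 + R} = \frac{7 \left(45 + L\right)}{-66 + R}$)
$l = 144084$ ($l = 127171 - \left(139 - 17052\right) = 127171 - -16913 = 127171 + 16913 = 144084$)
$D{\left(0,219 \right)} 7 - l = \frac{7 \left(45 + 219\right)}{-66 + 0} \cdot 7 - 144084 = 7 \frac{1}{-66} \cdot 264 \cdot 7 - 144084 = 7 \left(- \frac{1}{66}\right) 264 \cdot 7 - 144084 = \left(-28\right) 7 - 144084 = -196 - 144084 = -144280$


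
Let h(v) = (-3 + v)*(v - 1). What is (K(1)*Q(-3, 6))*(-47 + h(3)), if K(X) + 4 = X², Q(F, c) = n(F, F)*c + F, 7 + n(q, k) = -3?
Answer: -8883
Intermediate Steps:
n(q, k) = -10 (n(q, k) = -7 - 3 = -10)
Q(F, c) = F - 10*c (Q(F, c) = -10*c + F = F - 10*c)
h(v) = (-1 + v)*(-3 + v) (h(v) = (-3 + v)*(-1 + v) = (-1 + v)*(-3 + v))
K(X) = -4 + X²
(K(1)*Q(-3, 6))*(-47 + h(3)) = ((-4 + 1²)*(-3 - 10*6))*(-47 + (3 + 3² - 4*3)) = ((-4 + 1)*(-3 - 60))*(-47 + (3 + 9 - 12)) = (-3*(-63))*(-47 + 0) = 189*(-47) = -8883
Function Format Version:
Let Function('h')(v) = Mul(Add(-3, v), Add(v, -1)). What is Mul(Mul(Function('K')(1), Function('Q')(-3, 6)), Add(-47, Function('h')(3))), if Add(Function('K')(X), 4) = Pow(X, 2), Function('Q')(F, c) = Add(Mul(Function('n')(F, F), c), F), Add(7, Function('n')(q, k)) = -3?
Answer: -8883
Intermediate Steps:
Function('n')(q, k) = -10 (Function('n')(q, k) = Add(-7, -3) = -10)
Function('Q')(F, c) = Add(F, Mul(-10, c)) (Function('Q')(F, c) = Add(Mul(-10, c), F) = Add(F, Mul(-10, c)))
Function('h')(v) = Mul(Add(-1, v), Add(-3, v)) (Function('h')(v) = Mul(Add(-3, v), Add(-1, v)) = Mul(Add(-1, v), Add(-3, v)))
Function('K')(X) = Add(-4, Pow(X, 2))
Mul(Mul(Function('K')(1), Function('Q')(-3, 6)), Add(-47, Function('h')(3))) = Mul(Mul(Add(-4, Pow(1, 2)), Add(-3, Mul(-10, 6))), Add(-47, Add(3, Pow(3, 2), Mul(-4, 3)))) = Mul(Mul(Add(-4, 1), Add(-3, -60)), Add(-47, Add(3, 9, -12))) = Mul(Mul(-3, -63), Add(-47, 0)) = Mul(189, -47) = -8883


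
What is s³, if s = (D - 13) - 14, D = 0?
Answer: -19683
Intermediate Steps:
s = -27 (s = (0 - 13) - 14 = -13 - 14 = -27)
s³ = (-27)³ = -19683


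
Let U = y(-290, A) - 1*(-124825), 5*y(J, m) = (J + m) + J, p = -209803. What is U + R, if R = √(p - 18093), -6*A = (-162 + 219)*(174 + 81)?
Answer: 248449/2 + 2*I*√56974 ≈ 1.2422e+5 + 477.38*I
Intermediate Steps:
A = -4845/2 (A = -(-162 + 219)*(174 + 81)/6 = -19*255/2 = -⅙*14535 = -4845/2 ≈ -2422.5)
y(J, m) = m/5 + 2*J/5 (y(J, m) = ((J + m) + J)/5 = (m + 2*J)/5 = m/5 + 2*J/5)
U = 248449/2 (U = ((⅕)*(-4845/2) + (⅖)*(-290)) - 1*(-124825) = (-969/2 - 116) + 124825 = -1201/2 + 124825 = 248449/2 ≈ 1.2422e+5)
R = 2*I*√56974 (R = √(-209803 - 18093) = √(-227896) = 2*I*√56974 ≈ 477.38*I)
U + R = 248449/2 + 2*I*√56974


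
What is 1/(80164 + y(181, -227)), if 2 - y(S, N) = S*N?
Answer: 1/121253 ≈ 8.2472e-6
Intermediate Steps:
y(S, N) = 2 - N*S (y(S, N) = 2 - S*N = 2 - N*S)
1/(80164 + y(181, -227)) = 1/(80164 + (2 - 1*(-227)*181)) = 1/(80164 + (2 + 41087)) = 1/(80164 + 41089) = 1/121253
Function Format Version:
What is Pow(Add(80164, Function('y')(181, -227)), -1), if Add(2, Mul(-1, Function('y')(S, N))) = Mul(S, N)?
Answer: Rational(1, 121253) ≈ 8.2472e-6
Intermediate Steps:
Function('y')(S, N) = Add(2, Mul(-1, N, S)) (Function('y')(S, N) = Add(2, Mul(-1, Mul(S, N))) = Add(2, Mul(-1, Mul(N, S))) = Add(2, Mul(-1, N, S)))
Pow(Add(80164, Function('y')(181, -227)), -1) = Pow(Add(80164, Add(2, Mul(-1, -227, 181))), -1) = Pow(Add(80164, Add(2, 41087)), -1) = Pow(Add(80164, 41089), -1) = Pow(121253, -1) = Rational(1, 121253)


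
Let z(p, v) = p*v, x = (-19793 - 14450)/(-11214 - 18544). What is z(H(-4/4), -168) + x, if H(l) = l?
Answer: 5033587/29758 ≈ 169.15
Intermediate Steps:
x = 34243/29758 (x = -34243/(-29758) = -34243*(-1/29758) = 34243/29758 ≈ 1.1507)
z(H(-4/4), -168) + x = -4/4*(-168) + 34243/29758 = -4*¼*(-168) + 34243/29758 = -1*(-168) + 34243/29758 = 168 + 34243/29758 = 5033587/29758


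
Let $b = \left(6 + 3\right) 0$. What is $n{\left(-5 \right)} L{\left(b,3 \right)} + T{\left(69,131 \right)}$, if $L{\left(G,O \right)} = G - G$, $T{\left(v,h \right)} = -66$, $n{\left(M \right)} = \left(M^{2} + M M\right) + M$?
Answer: $-66$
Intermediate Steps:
$n{\left(M \right)} = M + 2 M^{2}$ ($n{\left(M \right)} = \left(M^{2} + M^{2}\right) + M = 2 M^{2} + M = M + 2 M^{2}$)
$b = 0$ ($b = 9 \cdot 0 = 0$)
$L{\left(G,O \right)} = 0$
$n{\left(-5 \right)} L{\left(b,3 \right)} + T{\left(69,131 \right)} = - 5 \left(1 + 2 \left(-5\right)\right) 0 - 66 = - 5 \left(1 - 10\right) 0 - 66 = \left(-5\right) \left(-9\right) 0 - 66 = 45 \cdot 0 - 66 = 0 - 66 = -66$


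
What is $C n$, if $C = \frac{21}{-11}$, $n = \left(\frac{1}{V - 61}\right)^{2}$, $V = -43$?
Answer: $- \frac{21}{118976} \approx -0.00017651$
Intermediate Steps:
$n = \frac{1}{10816}$ ($n = \left(\frac{1}{-43 - 61}\right)^{2} = \left(\frac{1}{-104}\right)^{2} = \left(- \frac{1}{104}\right)^{2} = \frac{1}{10816} \approx 9.2456 \cdot 10^{-5}$)
$C = - \frac{21}{11}$ ($C = 21 \left(- \frac{1}{11}\right) = - \frac{21}{11} \approx -1.9091$)
$C n = \left(- \frac{21}{11}\right) \frac{1}{10816} = - \frac{21}{118976}$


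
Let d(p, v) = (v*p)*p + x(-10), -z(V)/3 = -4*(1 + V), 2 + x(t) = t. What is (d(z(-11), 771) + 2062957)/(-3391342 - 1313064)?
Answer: -13165345/4704406 ≈ -2.7985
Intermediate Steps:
x(t) = -2 + t
z(V) = 12 + 12*V (z(V) = -(-12)*(1 + V) = -3*(-4 - 4*V) = 12 + 12*V)
d(p, v) = -12 + v*p² (d(p, v) = (v*p)*p + (-2 - 10) = (p*v)*p - 12 = v*p² - 12 = -12 + v*p²)
(d(z(-11), 771) + 2062957)/(-3391342 - 1313064) = ((-12 + 771*(12 + 12*(-11))²) + 2062957)/(-3391342 - 1313064) = ((-12 + 771*(12 - 132)²) + 2062957)/(-4704406) = ((-12 + 771*(-120)²) + 2062957)*(-1/4704406) = ((-12 + 771*14400) + 2062957)*(-1/4704406) = ((-12 + 11102400) + 2062957)*(-1/4704406) = (11102388 + 2062957)*(-1/4704406) = 13165345*(-1/4704406) = -13165345/4704406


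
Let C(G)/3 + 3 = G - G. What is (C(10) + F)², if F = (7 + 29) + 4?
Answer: 961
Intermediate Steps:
C(G) = -9 (C(G) = -9 + 3*(G - G) = -9 + 3*0 = -9 + 0 = -9)
F = 40 (F = 36 + 4 = 40)
(C(10) + F)² = (-9 + 40)² = 31² = 961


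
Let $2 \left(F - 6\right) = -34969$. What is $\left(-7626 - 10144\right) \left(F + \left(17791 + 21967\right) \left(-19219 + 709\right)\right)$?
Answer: $13077619299545$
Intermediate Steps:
$F = - \frac{34957}{2}$ ($F = 6 + \frac{1}{2} \left(-34969\right) = 6 - \frac{34969}{2} = - \frac{34957}{2} \approx -17479.0$)
$\left(-7626 - 10144\right) \left(F + \left(17791 + 21967\right) \left(-19219 + 709\right)\right) = \left(-7626 - 10144\right) \left(- \frac{34957}{2} + \left(17791 + 21967\right) \left(-19219 + 709\right)\right) = - 17770 \left(- \frac{34957}{2} + 39758 \left(-18510\right)\right) = - 17770 \left(- \frac{34957}{2} - 735920580\right) = \left(-17770\right) \left(- \frac{1471876117}{2}\right) = 13077619299545$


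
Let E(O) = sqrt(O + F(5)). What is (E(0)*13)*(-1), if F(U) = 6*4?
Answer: -26*sqrt(6) ≈ -63.687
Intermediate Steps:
F(U) = 24
E(O) = sqrt(24 + O) (E(O) = sqrt(O + 24) = sqrt(24 + O))
(E(0)*13)*(-1) = (sqrt(24 + 0)*13)*(-1) = (sqrt(24)*13)*(-1) = ((2*sqrt(6))*13)*(-1) = (26*sqrt(6))*(-1) = -26*sqrt(6)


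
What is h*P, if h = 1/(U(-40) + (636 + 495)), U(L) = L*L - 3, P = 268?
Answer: 67/682 ≈ 0.098240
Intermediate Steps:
U(L) = -3 + L**2 (U(L) = L**2 - 3 = -3 + L**2)
h = 1/2728 (h = 1/((-3 + (-40)**2) + (636 + 495)) = 1/((-3 + 1600) + 1131) = 1/(1597 + 1131) = 1/2728 ≈ 0.00036657)
h*P = (1/2728)*268 = 67/682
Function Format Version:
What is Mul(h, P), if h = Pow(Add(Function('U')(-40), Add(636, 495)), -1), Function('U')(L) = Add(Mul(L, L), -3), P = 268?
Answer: Rational(67, 682) ≈ 0.098240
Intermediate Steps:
Function('U')(L) = Add(-3, Pow(L, 2)) (Function('U')(L) = Add(Pow(L, 2), -3) = Add(-3, Pow(L, 2)))
h = Rational(1, 2728) (h = Pow(Add(Add(-3, Pow(-40, 2)), Add(636, 495)), -1) = Pow(Add(Add(-3, 1600), 1131), -1) = Pow(Add(1597, 1131), -1) = Pow(2728, -1) = Rational(1, 2728) ≈ 0.00036657)
Mul(h, P) = Mul(Rational(1, 2728), 268) = Rational(67, 682)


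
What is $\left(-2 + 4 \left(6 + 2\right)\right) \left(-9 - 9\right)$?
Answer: $-540$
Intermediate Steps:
$\left(-2 + 4 \left(6 + 2\right)\right) \left(-9 - 9\right) = \left(-2 + 4 \cdot 8\right) \left(-18\right) = \left(-2 + 32\right) \left(-18\right) = 30 \left(-18\right) = -540$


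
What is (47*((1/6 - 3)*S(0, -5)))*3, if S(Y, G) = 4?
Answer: -1598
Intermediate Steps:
(47*((1/6 - 3)*S(0, -5)))*3 = (47*((1/6 - 3)*4))*3 = (47*((⅙ - 3)*4))*3 = (47*(-17/6*4))*3 = (47*(-34/3))*3 = -1598/3*3 = -1598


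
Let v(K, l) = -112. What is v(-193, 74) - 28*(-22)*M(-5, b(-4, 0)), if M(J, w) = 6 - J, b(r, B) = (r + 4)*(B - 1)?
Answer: 6664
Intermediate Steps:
b(r, B) = (-1 + B)*(4 + r) (b(r, B) = (4 + r)*(-1 + B) = (-1 + B)*(4 + r))
v(-193, 74) - 28*(-22)*M(-5, b(-4, 0)) = -112 - 28*(-22)*(6 - 1*(-5)) = -112 - (-616)*(6 + 5) = -112 - (-616)*11 = -112 - 1*(-6776) = -112 + 6776 = 6664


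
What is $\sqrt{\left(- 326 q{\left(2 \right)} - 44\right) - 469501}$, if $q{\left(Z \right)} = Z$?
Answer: $i \sqrt{470197} \approx 685.71 i$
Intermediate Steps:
$\sqrt{\left(- 326 q{\left(2 \right)} - 44\right) - 469501} = \sqrt{\left(\left(-326\right) 2 - 44\right) - 469501} = \sqrt{\left(-652 + \left(-149 + 105\right)\right) - 469501} = \sqrt{\left(-652 - 44\right) - 469501} = \sqrt{-696 - 469501} = \sqrt{-470197} = i \sqrt{470197}$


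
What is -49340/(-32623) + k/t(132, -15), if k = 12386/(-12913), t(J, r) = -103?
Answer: 66028192738/43389862297 ≈ 1.5217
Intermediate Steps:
k = -12386/12913 (k = 12386*(-1/12913) = -12386/12913 ≈ -0.95919)
-49340/(-32623) + k/t(132, -15) = -49340/(-32623) - 12386/12913/(-103) = -49340*(-1/32623) - 12386/12913*(-1/103) = 49340/32623 + 12386/1330039 = 66028192738/43389862297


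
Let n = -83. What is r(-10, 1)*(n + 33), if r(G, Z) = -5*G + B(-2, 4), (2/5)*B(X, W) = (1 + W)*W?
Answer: -5000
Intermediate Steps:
B(X, W) = 5*W*(1 + W)/2 (B(X, W) = 5*((1 + W)*W)/2 = 5*(W*(1 + W))/2 = 5*W*(1 + W)/2)
r(G, Z) = 50 - 5*G (r(G, Z) = -5*G + (5/2)*4*(1 + 4) = -5*G + (5/2)*4*5 = -5*G + 50 = 50 - 5*G)
r(-10, 1)*(n + 33) = (50 - 5*(-10))*(-83 + 33) = (50 + 50)*(-50) = 100*(-50) = -5000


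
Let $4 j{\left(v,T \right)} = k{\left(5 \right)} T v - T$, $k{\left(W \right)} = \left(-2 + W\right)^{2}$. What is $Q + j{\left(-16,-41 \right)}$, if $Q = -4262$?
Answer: $- \frac{11103}{4} \approx -2775.8$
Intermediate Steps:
$j{\left(v,T \right)} = - \frac{T}{4} + \frac{9 T v}{4}$ ($j{\left(v,T \right)} = \frac{\left(-2 + 5\right)^{2} T v - T}{4} = \frac{3^{2} T v - T}{4} = \frac{9 T v - T}{4} = \frac{- T + 9 T v}{4} = - \frac{T}{4} + \frac{9 T v}{4}$)
$Q + j{\left(-16,-41 \right)} = -4262 + \frac{1}{4} \left(-41\right) \left(-1 + 9 \left(-16\right)\right) = -4262 + \frac{1}{4} \left(-41\right) \left(-1 - 144\right) = -4262 + \frac{1}{4} \left(-41\right) \left(-145\right) = -4262 + \frac{5945}{4} = - \frac{11103}{4}$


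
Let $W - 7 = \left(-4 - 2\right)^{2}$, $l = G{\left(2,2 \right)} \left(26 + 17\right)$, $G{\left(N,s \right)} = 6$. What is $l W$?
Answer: $11094$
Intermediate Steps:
$l = 258$ ($l = 6 \left(26 + 17\right) = 6 \cdot 43 = 258$)
$W = 43$ ($W = 7 + \left(-4 - 2\right)^{2} = 7 + \left(-6\right)^{2} = 7 + 36 = 43$)
$l W = 258 \cdot 43 = 11094$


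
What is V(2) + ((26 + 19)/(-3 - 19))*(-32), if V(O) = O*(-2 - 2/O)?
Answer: 654/11 ≈ 59.455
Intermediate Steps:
V(2) + ((26 + 19)/(-3 - 19))*(-32) = (-2 - 2*2) + ((26 + 19)/(-3 - 19))*(-32) = (-2 - 4) + (45/(-22))*(-32) = -6 + (45*(-1/22))*(-32) = -6 - 45/22*(-32) = -6 + 720/11 = 654/11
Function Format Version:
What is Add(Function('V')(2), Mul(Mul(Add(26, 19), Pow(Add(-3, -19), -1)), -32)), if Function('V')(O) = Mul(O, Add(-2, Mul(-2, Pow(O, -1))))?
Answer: Rational(654, 11) ≈ 59.455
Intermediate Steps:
Add(Function('V')(2), Mul(Mul(Add(26, 19), Pow(Add(-3, -19), -1)), -32)) = Add(Add(-2, Mul(-2, 2)), Mul(Mul(Add(26, 19), Pow(Add(-3, -19), -1)), -32)) = Add(Add(-2, -4), Mul(Mul(45, Pow(-22, -1)), -32)) = Add(-6, Mul(Mul(45, Rational(-1, 22)), -32)) = Add(-6, Mul(Rational(-45, 22), -32)) = Add(-6, Rational(720, 11)) = Rational(654, 11)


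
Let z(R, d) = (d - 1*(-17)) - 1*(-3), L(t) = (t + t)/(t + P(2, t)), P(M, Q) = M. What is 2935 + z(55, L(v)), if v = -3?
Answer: 2961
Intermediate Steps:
L(t) = 2*t/(2 + t) (L(t) = (t + t)/(t + 2) = (2*t)/(2 + t) = 2*t/(2 + t))
z(R, d) = 20 + d (z(R, d) = (d + 17) + 3 = (17 + d) + 3 = 20 + d)
2935 + z(55, L(v)) = 2935 + (20 + 2*(-3)/(2 - 3)) = 2935 + (20 + 2*(-3)/(-1)) = 2935 + (20 + 2*(-3)*(-1)) = 2935 + (20 + 6) = 2935 + 26 = 2961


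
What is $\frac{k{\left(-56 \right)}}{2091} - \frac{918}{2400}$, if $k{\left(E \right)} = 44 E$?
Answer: $- \frac{1305523}{836400} \approx -1.5609$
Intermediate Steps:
$\frac{k{\left(-56 \right)}}{2091} - \frac{918}{2400} = \frac{44 \left(-56\right)}{2091} - \frac{918}{2400} = \left(-2464\right) \frac{1}{2091} - \frac{153}{400} = - \frac{2464}{2091} - \frac{153}{400} = - \frac{1305523}{836400}$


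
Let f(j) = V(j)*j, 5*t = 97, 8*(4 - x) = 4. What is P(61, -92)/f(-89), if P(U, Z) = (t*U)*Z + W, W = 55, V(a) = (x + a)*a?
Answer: 362726/2257485 ≈ 0.16068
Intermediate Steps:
x = 7/2 (x = 4 - 1/8*4 = 4 - 1/2 = 7/2 ≈ 3.5000)
V(a) = a*(7/2 + a) (V(a) = (7/2 + a)*a = a*(7/2 + a))
t = 97/5 (t = (1/5)*97 = 97/5 ≈ 19.400)
f(j) = j**2*(7 + 2*j)/2 (f(j) = (j*(7 + 2*j)/2)*j = j**2*(7 + 2*j)/2)
P(U, Z) = 55 + 97*U*Z/5 (P(U, Z) = (97*U/5)*Z + 55 = 97*U*Z/5 + 55 = 55 + 97*U*Z/5)
P(61, -92)/f(-89) = (55 + (97/5)*61*(-92))/(((-89)**2*(7/2 - 89))) = (55 - 544364/5)/((7921*(-171/2))) = -544089/(5*(-1354491/2)) = -544089/5*(-2/1354491) = 362726/2257485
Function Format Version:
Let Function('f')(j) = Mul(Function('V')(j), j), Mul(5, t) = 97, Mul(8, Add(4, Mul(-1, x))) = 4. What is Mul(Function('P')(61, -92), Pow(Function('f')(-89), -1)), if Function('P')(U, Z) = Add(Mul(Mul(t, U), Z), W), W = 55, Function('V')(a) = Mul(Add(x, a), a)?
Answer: Rational(362726, 2257485) ≈ 0.16068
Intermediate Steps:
x = Rational(7, 2) (x = Add(4, Mul(Rational(-1, 8), 4)) = Add(4, Rational(-1, 2)) = Rational(7, 2) ≈ 3.5000)
Function('V')(a) = Mul(a, Add(Rational(7, 2), a)) (Function('V')(a) = Mul(Add(Rational(7, 2), a), a) = Mul(a, Add(Rational(7, 2), a)))
t = Rational(97, 5) (t = Mul(Rational(1, 5), 97) = Rational(97, 5) ≈ 19.400)
Function('f')(j) = Mul(Rational(1, 2), Pow(j, 2), Add(7, Mul(2, j))) (Function('f')(j) = Mul(Mul(Rational(1, 2), j, Add(7, Mul(2, j))), j) = Mul(Rational(1, 2), Pow(j, 2), Add(7, Mul(2, j))))
Function('P')(U, Z) = Add(55, Mul(Rational(97, 5), U, Z)) (Function('P')(U, Z) = Add(Mul(Mul(Rational(97, 5), U), Z), 55) = Add(Mul(Rational(97, 5), U, Z), 55) = Add(55, Mul(Rational(97, 5), U, Z)))
Mul(Function('P')(61, -92), Pow(Function('f')(-89), -1)) = Mul(Add(55, Mul(Rational(97, 5), 61, -92)), Pow(Mul(Pow(-89, 2), Add(Rational(7, 2), -89)), -1)) = Mul(Add(55, Rational(-544364, 5)), Pow(Mul(7921, Rational(-171, 2)), -1)) = Mul(Rational(-544089, 5), Pow(Rational(-1354491, 2), -1)) = Mul(Rational(-544089, 5), Rational(-2, 1354491)) = Rational(362726, 2257485)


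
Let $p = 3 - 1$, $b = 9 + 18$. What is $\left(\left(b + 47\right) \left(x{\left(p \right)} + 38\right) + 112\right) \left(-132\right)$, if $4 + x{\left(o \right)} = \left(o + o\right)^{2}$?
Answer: $-503184$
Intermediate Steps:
$b = 27$
$p = 2$ ($p = 3 - 1 = 2$)
$x{\left(o \right)} = -4 + 4 o^{2}$ ($x{\left(o \right)} = -4 + \left(o + o\right)^{2} = -4 + \left(2 o\right)^{2} = -4 + 4 o^{2}$)
$\left(\left(b + 47\right) \left(x{\left(p \right)} + 38\right) + 112\right) \left(-132\right) = \left(\left(27 + 47\right) \left(\left(-4 + 4 \cdot 2^{2}\right) + 38\right) + 112\right) \left(-132\right) = \left(74 \left(\left(-4 + 4 \cdot 4\right) + 38\right) + 112\right) \left(-132\right) = \left(74 \left(\left(-4 + 16\right) + 38\right) + 112\right) \left(-132\right) = \left(74 \left(12 + 38\right) + 112\right) \left(-132\right) = \left(74 \cdot 50 + 112\right) \left(-132\right) = \left(3700 + 112\right) \left(-132\right) = 3812 \left(-132\right) = -503184$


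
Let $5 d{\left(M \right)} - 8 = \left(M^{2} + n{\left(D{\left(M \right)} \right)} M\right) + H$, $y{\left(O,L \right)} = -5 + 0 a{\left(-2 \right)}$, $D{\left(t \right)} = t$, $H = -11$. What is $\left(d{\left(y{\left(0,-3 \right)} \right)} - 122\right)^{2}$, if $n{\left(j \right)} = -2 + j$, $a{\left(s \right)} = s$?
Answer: $\frac{305809}{25} \approx 12232.0$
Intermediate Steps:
$y{\left(O,L \right)} = -5$ ($y{\left(O,L \right)} = -5 + 0 \left(-2\right) = -5 + 0 = -5$)
$d{\left(M \right)} = - \frac{3}{5} + \frac{M^{2}}{5} + \frac{M \left(-2 + M\right)}{5}$ ($d{\left(M \right)} = \frac{8}{5} + \frac{\left(M^{2} + \left(-2 + M\right) M\right) - 11}{5} = \frac{8}{5} + \frac{\left(M^{2} + M \left(-2 + M\right)\right) - 11}{5} = \frac{8}{5} + \frac{-11 + M^{2} + M \left(-2 + M\right)}{5} = \frac{8}{5} + \left(- \frac{11}{5} + \frac{M^{2}}{5} + \frac{M \left(-2 + M\right)}{5}\right) = - \frac{3}{5} + \frac{M^{2}}{5} + \frac{M \left(-2 + M\right)}{5}$)
$\left(d{\left(y{\left(0,-3 \right)} \right)} - 122\right)^{2} = \left(\left(- \frac{3}{5} + \frac{\left(-5\right)^{2}}{5} + \frac{1}{5} \left(-5\right) \left(-2 - 5\right)\right) - 122\right)^{2} = \left(\left(- \frac{3}{5} + \frac{1}{5} \cdot 25 + \frac{1}{5} \left(-5\right) \left(-7\right)\right) - 122\right)^{2} = \left(\left(- \frac{3}{5} + 5 + 7\right) - 122\right)^{2} = \left(\frac{57}{5} - 122\right)^{2} = \left(- \frac{553}{5}\right)^{2} = \frac{305809}{25}$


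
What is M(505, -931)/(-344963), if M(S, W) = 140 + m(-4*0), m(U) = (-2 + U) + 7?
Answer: -145/344963 ≈ -0.00042033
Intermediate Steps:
m(U) = 5 + U
M(S, W) = 145 (M(S, W) = 140 + (5 - 4*0) = 140 + (5 + 0) = 140 + 5 = 145)
M(505, -931)/(-344963) = 145/(-344963) = 145*(-1/344963) = -145/344963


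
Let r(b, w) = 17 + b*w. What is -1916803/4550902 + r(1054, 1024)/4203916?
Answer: -1573115555111/9565804866116 ≈ -0.16445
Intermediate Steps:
-1916803/4550902 + r(1054, 1024)/4203916 = -1916803/4550902 + (17 + 1054*1024)/4203916 = -1916803*1/4550902 + (17 + 1079296)*(1/4203916) = -1916803/4550902 + 1079313*(1/4203916) = -1916803/4550902 + 1079313/4203916 = -1573115555111/9565804866116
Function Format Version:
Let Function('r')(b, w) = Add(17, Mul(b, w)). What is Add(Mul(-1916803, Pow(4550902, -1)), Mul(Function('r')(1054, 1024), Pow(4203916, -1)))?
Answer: Rational(-1573115555111, 9565804866116) ≈ -0.16445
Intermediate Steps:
Add(Mul(-1916803, Pow(4550902, -1)), Mul(Function('r')(1054, 1024), Pow(4203916, -1))) = Add(Mul(-1916803, Pow(4550902, -1)), Mul(Add(17, Mul(1054, 1024)), Pow(4203916, -1))) = Add(Mul(-1916803, Rational(1, 4550902)), Mul(Add(17, 1079296), Rational(1, 4203916))) = Add(Rational(-1916803, 4550902), Mul(1079313, Rational(1, 4203916))) = Add(Rational(-1916803, 4550902), Rational(1079313, 4203916)) = Rational(-1573115555111, 9565804866116)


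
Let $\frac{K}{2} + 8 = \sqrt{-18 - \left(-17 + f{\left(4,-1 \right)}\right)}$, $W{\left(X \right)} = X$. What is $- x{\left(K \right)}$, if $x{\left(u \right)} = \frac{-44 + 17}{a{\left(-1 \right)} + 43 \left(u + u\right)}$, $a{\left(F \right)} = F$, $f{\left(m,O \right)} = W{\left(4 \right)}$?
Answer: $- \frac{37179}{2044049} - \frac{4644 i \sqrt{5}}{2044049} \approx -0.018189 - 0.0050803 i$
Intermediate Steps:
$f{\left(m,O \right)} = 4$
$K = -16 + 2 i \sqrt{5}$ ($K = -16 + 2 \sqrt{-18 + \left(17 - 4\right)} = -16 + 2 \sqrt{-18 + 13} = -16 + 2 \sqrt{-5} = -16 + 2 i \sqrt{5} \approx -16.0 + 4.4721 i$)
$x{\left(u \right)} = - \frac{27}{-1 + 86 u}$ ($x{\left(u \right)} = \frac{-44 + 17}{-1 + 43 \left(u + u\right)} = - \frac{27}{-1 + 43 \cdot 2 u} = - \frac{27}{-1 + 86 u}$)
$- x{\left(K \right)} = - \frac{-27}{-1 + 86 \left(-16 + 2 i \sqrt{5}\right)} = - \frac{-27}{-1 - \left(1376 - 172 i \sqrt{5}\right)} = - \frac{-27}{-1377 + 172 i \sqrt{5}} = \frac{27}{-1377 + 172 i \sqrt{5}}$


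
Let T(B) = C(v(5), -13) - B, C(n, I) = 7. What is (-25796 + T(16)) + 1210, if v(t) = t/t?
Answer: -24595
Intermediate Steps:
v(t) = 1
T(B) = 7 - B
(-25796 + T(16)) + 1210 = (-25796 + (7 - 1*16)) + 1210 = (-25796 + (7 - 16)) + 1210 = (-25796 - 9) + 1210 = -25805 + 1210 = -24595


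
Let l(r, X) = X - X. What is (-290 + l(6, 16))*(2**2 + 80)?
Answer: -24360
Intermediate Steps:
l(r, X) = 0
(-290 + l(6, 16))*(2**2 + 80) = (-290 + 0)*(2**2 + 80) = -290*(4 + 80) = -290*84 = -24360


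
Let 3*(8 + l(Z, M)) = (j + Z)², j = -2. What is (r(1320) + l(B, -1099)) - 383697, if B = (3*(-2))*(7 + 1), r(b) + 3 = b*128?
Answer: -641744/3 ≈ -2.1391e+5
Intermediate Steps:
r(b) = -3 + 128*b (r(b) = -3 + b*128 = -3 + 128*b)
B = -48 (B = -6*8 = -48)
l(Z, M) = -8 + (-2 + Z)²/3
(r(1320) + l(B, -1099)) - 383697 = ((-3 + 128*1320) + (-8 + (-2 - 48)²/3)) - 383697 = ((-3 + 168960) + (-8 + (⅓)*(-50)²)) - 383697 = (168957 + (-8 + (⅓)*2500)) - 383697 = (168957 + (-8 + 2500/3)) - 383697 = (168957 + 2476/3) - 383697 = 509347/3 - 383697 = -641744/3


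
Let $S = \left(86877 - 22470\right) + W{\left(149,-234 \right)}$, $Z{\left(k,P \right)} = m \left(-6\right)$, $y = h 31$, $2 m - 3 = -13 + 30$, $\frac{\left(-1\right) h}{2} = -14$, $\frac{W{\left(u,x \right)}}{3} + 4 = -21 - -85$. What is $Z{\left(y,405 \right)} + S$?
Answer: $64527$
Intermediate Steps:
$W{\left(u,x \right)} = 180$ ($W{\left(u,x \right)} = -12 + 3 \left(-21 - -85\right) = -12 + 3 \left(-21 + 85\right) = -12 + 3 \cdot 64 = -12 + 192 = 180$)
$h = 28$ ($h = \left(-2\right) \left(-14\right) = 28$)
$m = 10$ ($m = \frac{3}{2} + \frac{-13 + 30}{2} = \frac{3}{2} + \frac{1}{2} \cdot 17 = \frac{3}{2} + \frac{17}{2} = 10$)
$y = 868$ ($y = 28 \cdot 31 = 868$)
$Z{\left(k,P \right)} = -60$ ($Z{\left(k,P \right)} = 10 \left(-6\right) = -60$)
$S = 64587$ ($S = \left(86877 - 22470\right) + 180 = 64407 + 180 = 64587$)
$Z{\left(y,405 \right)} + S = -60 + 64587 = 64527$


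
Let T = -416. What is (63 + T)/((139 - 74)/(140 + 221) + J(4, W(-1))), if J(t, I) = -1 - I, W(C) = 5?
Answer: 127433/2101 ≈ 60.654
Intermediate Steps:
(63 + T)/((139 - 74)/(140 + 221) + J(4, W(-1))) = (63 - 416)/((139 - 74)/(140 + 221) + (-1 - 1*5)) = -353/(65/361 + (-1 - 5)) = -353/(65*(1/361) - 6) = -353/(65/361 - 6) = -353/(-2101/361) = -353*(-361/2101) = 127433/2101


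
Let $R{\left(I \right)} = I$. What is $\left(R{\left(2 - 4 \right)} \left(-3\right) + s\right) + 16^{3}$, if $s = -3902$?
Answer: $200$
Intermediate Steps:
$\left(R{\left(2 - 4 \right)} \left(-3\right) + s\right) + 16^{3} = \left(\left(2 - 4\right) \left(-3\right) - 3902\right) + 16^{3} = \left(\left(-2\right) \left(-3\right) - 3902\right) + 4096 = \left(6 - 3902\right) + 4096 = -3896 + 4096 = 200$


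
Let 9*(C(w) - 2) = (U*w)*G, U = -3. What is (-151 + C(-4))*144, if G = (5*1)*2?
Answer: -19536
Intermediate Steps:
G = 10 (G = 5*2 = 10)
C(w) = 2 - 10*w/3 (C(w) = 2 + (-3*w*10)/9 = 2 + (-30*w)/9 = 2 - 10*w/3)
(-151 + C(-4))*144 = (-151 + (2 - 10/3*(-4)))*144 = (-151 + (2 + 40/3))*144 = (-151 + 46/3)*144 = -407/3*144 = -19536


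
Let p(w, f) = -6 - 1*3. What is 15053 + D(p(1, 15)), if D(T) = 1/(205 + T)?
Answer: 2950389/196 ≈ 15053.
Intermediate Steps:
p(w, f) = -9 (p(w, f) = -6 - 3 = -9)
15053 + D(p(1, 15)) = 15053 + 1/(205 - 9) = 15053 + 1/196 = 2950389/196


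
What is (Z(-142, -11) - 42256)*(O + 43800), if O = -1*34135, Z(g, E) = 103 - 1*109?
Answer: -408462230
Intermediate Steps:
Z(g, E) = -6 (Z(g, E) = 103 - 109 = -6)
O = -34135
(Z(-142, -11) - 42256)*(O + 43800) = (-6 - 42256)*(-34135 + 43800) = -42262*9665 = -408462230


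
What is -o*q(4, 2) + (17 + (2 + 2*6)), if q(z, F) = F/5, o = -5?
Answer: 33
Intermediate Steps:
q(z, F) = F/5 (q(z, F) = F*(⅕) = F/5)
-o*q(4, 2) + (17 + (2 + 2*6)) = -(-5)*(⅕)*2 + (17 + (2 + 2*6)) = -(-5)*2/5 + (17 + (2 + 12)) = -1*(-2) + (17 + 14) = 2 + 31 = 33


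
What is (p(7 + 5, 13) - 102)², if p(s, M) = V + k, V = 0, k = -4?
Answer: 11236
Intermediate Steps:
p(s, M) = -4 (p(s, M) = 0 - 4 = -4)
(p(7 + 5, 13) - 102)² = (-4 - 102)² = (-106)² = 11236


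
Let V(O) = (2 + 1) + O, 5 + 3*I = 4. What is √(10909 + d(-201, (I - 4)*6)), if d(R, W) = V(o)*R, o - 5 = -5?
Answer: √10306 ≈ 101.52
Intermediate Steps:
o = 0 (o = 5 - 5 = 0)
I = -⅓ (I = -5/3 + (⅓)*4 = -5/3 + 4/3 = -⅓ ≈ -0.33333)
V(O) = 3 + O
d(R, W) = 3*R (d(R, W) = (3 + 0)*R = 3*R)
√(10909 + d(-201, (I - 4)*6)) = √(10909 + 3*(-201)) = √(10909 - 603) = √10306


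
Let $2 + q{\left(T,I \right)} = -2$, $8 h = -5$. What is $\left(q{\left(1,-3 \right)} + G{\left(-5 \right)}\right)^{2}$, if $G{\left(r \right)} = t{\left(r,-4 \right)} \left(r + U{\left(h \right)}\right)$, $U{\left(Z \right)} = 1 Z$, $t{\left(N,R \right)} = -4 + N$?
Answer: $\frac{139129}{64} \approx 2173.9$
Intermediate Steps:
$h = - \frac{5}{8}$ ($h = \frac{1}{8} \left(-5\right) = - \frac{5}{8} \approx -0.625$)
$U{\left(Z \right)} = Z$
$q{\left(T,I \right)} = -4$ ($q{\left(T,I \right)} = -2 - 2 = -4$)
$G{\left(r \right)} = \left(-4 + r\right) \left(- \frac{5}{8} + r\right)$ ($G{\left(r \right)} = \left(-4 + r\right) \left(r - \frac{5}{8}\right) = \left(-4 + r\right) \left(- \frac{5}{8} + r\right)$)
$\left(q{\left(1,-3 \right)} + G{\left(-5 \right)}\right)^{2} = \left(-4 + \frac{\left(-5 + 8 \left(-5\right)\right) \left(-4 - 5\right)}{8}\right)^{2} = \left(-4 + \frac{1}{8} \left(-5 - 40\right) \left(-9\right)\right)^{2} = \left(-4 + \frac{1}{8} \left(-45\right) \left(-9\right)\right)^{2} = \left(-4 + \frac{405}{8}\right)^{2} = \left(\frac{373}{8}\right)^{2} = \frac{139129}{64}$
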